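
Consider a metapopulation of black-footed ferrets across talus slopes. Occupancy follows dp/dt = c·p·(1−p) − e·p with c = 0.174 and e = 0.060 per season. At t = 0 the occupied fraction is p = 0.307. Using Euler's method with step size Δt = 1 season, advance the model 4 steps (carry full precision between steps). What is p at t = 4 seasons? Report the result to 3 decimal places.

0.381

Update rule: p ← p + [c·p·(1−p) − e·p]·Δt with Δt = 1.
p: 0.30700 → 0.32560  (Δp = +0.01860)
p: 0.32560 → 0.34427  (Δp = +0.01867)
p: 0.34427 → 0.36289  (Δp = +0.01862)
p: 0.36289 → 0.38135  (Δp = +0.01846)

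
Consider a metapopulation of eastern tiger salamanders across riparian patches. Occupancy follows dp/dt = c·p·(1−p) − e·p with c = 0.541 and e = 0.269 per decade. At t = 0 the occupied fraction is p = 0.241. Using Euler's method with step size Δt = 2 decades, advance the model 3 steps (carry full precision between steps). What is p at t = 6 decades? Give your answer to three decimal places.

Update rule: p ← p + [c·p·(1−p) − e·p]·Δt with Δt = 2.
t = 2: p = 0.24100 + (+0.06826) = 0.30926
t = 4: p = 0.30926 + (+0.06475) = 0.37401
t = 6: p = 0.37401 + (+0.05211) = 0.42612

0.426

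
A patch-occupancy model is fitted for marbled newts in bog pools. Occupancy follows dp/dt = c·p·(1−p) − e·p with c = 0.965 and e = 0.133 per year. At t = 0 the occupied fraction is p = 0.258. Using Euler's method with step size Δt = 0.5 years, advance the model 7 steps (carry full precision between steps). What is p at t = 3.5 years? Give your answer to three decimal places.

0.779

Update rule: p ← p + [c·p·(1−p) − e·p]·Δt with Δt = 0.5.
p: 0.25800 → 0.33321  (Δp = +0.07521)
p: 0.33321 → 0.41825  (Δp = +0.08504)
p: 0.41825 → 0.50784  (Δp = +0.08959)
p: 0.50784 → 0.59467  (Δp = +0.08682)
p: 0.59467 → 0.67142  (Δp = +0.07676)
p: 0.67142 → 0.73322  (Δp = +0.06180)
p: 0.73322 → 0.77884  (Δp = +0.04562)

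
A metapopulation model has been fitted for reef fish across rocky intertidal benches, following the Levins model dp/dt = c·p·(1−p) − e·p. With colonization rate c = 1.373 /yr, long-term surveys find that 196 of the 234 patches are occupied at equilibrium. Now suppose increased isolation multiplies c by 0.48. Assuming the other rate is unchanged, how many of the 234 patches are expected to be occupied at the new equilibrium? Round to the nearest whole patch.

Observed p* = 196/234 = 0.83761.
Balance c(1−p*) = e gives e = 1.373×(1 − 0.83761) = 0.22296.
New p* = 1 − e/c = 1 − 0.22296/0.65904 = 0.66169.
Expected occupied = 234 × 0.66169 = 154.84 ≈ 155.

155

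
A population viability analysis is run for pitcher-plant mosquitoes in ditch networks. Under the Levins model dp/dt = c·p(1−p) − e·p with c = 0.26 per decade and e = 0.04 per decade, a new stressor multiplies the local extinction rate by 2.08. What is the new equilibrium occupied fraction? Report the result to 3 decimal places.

Before: p* = 1 − 0.04/0.26 = 0.8462.
After the change, c = 0.26, e = 0.0832, so p* = 1 − 0.0832/0.26 = 0.6800.

0.680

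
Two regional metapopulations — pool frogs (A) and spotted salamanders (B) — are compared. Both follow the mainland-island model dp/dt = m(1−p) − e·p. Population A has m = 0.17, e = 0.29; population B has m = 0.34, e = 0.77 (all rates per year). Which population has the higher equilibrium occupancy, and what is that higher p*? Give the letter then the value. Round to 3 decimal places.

A: p*_A = m/(m+e) = 0.17/0.4600 = 0.3696.
B: p*_B = 0.34/1.1100 = 0.3063.
A is higher at 0.3696.

A, 0.370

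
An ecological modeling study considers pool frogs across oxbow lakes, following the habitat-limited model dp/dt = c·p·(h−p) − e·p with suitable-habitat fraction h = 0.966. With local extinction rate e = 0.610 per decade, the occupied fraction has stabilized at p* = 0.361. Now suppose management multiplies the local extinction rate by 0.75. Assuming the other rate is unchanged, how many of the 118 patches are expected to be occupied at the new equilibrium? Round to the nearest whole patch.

60

Balance c(h−p*) = e gives c = e/(0.966 − 0.36100) = 0.610/0.60500 = 1.00826.
New p* = 0.966 − e/c = 0.966 − 0.45750/1.00826 = 0.51225.
Expected occupied = 118 × 0.51225 = 60.45 ≈ 60.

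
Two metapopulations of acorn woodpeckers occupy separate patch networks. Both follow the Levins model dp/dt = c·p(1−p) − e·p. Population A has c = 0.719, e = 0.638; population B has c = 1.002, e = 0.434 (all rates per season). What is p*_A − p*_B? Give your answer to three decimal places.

-0.454

A: p*_A = 1 − 0.638/0.719 = 0.1127.
B: p*_B = 1 − 0.434/1.002 = 0.5669.
p*_A − p*_B = 0.1127 − 0.5669 = -0.4542.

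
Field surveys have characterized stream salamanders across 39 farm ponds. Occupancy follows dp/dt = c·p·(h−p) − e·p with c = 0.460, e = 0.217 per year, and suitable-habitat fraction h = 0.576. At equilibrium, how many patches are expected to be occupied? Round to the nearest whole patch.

4

p* = h − e/c = 0.576 − 0.4717 = 0.1043.
Expected occupied patches = N × p* = 39 × 0.1043 = 4.07 ≈ 4.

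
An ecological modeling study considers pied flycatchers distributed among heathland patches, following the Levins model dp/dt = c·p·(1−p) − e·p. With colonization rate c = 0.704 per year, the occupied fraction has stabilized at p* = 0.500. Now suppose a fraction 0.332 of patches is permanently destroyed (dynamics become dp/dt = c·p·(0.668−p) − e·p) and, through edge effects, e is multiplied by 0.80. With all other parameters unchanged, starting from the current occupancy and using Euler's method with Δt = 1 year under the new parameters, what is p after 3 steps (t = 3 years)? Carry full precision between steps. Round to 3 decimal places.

0.346

Balance c(1−p*) = e gives e = 0.704×(1 − 0.50000) = 0.35200.
Starting from p₀ = 0.50000; update p ← p + (dp/dt)·Δt with the new parameters.
  1  |  dp/dt·Δt = -0.081664  |  p_1 = 0.418336
  2  |  dp/dt·Δt = -0.044275  |  p_2 = 0.374061
  3  |  dp/dt·Δt = -0.027930  |  p_3 = 0.346131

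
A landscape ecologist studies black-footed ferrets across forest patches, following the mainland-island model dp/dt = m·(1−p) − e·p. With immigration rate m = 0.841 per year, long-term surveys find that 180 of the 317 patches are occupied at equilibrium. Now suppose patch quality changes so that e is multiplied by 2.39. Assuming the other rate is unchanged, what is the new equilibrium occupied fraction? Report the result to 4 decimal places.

0.3547

Observed p* = 180/317 = 0.56782.
Balance m(1−p*) = e·p* gives e = m(1−p*)/p* = 0.841×0.43218/0.56782 = 0.64010.
New p* = m/(m+e) = 0.84100/(0.84100+1.52984) = 0.35473.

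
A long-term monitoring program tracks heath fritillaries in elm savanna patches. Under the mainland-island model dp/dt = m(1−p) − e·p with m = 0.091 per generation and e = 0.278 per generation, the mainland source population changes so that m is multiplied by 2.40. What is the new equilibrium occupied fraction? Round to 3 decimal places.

0.440

Before: p* = 0.091/(0.091+0.278) = 0.2466.
After: m = 0.2184, e = 0.278; p* = 0.2184/0.4964 = 0.4400.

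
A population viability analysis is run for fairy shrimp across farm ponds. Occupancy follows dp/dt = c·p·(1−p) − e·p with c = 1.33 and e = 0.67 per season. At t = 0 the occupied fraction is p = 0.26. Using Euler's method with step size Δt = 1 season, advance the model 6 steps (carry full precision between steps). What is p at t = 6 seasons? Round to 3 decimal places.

Update rule: p ← p + [c·p·(1−p) − e·p]·Δt with Δt = 1.
step 1: Δp = +0.08169, p = 0.34169
step 2: Δp = +0.07023, p = 0.41193
step 3: Δp = +0.04619, p = 0.45812
step 4: Δp = +0.02323, p = 0.48135
step 5: Δp = +0.00954, p = 0.49088
step 6: Δp = +0.00350, p = 0.49438

0.494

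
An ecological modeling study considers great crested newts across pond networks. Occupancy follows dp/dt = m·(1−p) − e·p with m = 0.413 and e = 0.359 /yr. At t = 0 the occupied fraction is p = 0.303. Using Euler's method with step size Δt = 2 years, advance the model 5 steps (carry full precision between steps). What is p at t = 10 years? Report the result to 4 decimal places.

0.5460

Update rule: p ← p + [m·(1−p) − e·p]·Δt with Δt = 2.
p: 0.30300 → 0.66117  (Δp = +0.35817)
p: 0.66117 → 0.46632  (Δp = -0.19484)
p: 0.46632 → 0.57232  (Δp = +0.10599)
p: 0.57232 → 0.51466  (Δp = -0.05766)
p: 0.51466 → 0.54603  (Δp = +0.03137)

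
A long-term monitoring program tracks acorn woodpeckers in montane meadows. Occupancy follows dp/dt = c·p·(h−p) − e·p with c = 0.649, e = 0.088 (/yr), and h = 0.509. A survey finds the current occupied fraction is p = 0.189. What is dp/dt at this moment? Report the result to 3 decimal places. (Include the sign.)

0.023

Colonization term: c·p·(h−p) = 0.649×0.189×0.3200 = 0.03925.
Extinction term: e·p = 0.01663.
dp/dt = 0.03925 − 0.01663 = 0.02262.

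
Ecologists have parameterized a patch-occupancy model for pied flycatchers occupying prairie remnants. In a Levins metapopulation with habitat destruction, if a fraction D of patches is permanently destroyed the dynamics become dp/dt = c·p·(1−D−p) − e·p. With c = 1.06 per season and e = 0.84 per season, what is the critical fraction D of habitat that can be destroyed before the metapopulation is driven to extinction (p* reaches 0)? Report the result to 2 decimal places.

0.21

The nontrivial equilibrium is p* = (1−D) − e/c; extinction occurs when this hits zero.
So D_crit = 1 − e/c = 1 − 0.84/1.06 = 1 − 0.7925 = 0.2075.
Note this equals the original equilibrium occupancy — the Levins extinction-debt result.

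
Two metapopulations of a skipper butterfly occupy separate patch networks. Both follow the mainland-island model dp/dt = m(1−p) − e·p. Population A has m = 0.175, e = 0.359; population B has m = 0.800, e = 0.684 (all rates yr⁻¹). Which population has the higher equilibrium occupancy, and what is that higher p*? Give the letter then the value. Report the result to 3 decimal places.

A: p*_A = m/(m+e) = 0.175/0.5340 = 0.3277.
B: p*_B = 0.800/1.4840 = 0.5391.
B is higher at 0.5391.

B, 0.539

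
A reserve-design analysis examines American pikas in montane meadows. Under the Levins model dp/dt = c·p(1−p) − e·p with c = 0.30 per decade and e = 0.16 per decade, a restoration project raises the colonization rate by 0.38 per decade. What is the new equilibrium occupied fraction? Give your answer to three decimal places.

0.765

Before: p* = 1 − 0.16/0.30 = 0.4667.
After the change, c = 0.68, e = 0.16, so p* = 1 − 0.16/0.68 = 0.7647.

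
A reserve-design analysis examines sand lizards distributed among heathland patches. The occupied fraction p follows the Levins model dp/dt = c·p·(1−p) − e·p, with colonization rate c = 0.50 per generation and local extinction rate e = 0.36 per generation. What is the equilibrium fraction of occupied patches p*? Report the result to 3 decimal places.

Setting dp/dt = 0 and dividing through by p* gives c·(1−p*) = e.
So p* = 1 − e/c = 1 − 0.36/0.50 = 1 − 0.7200 = 0.2800.

0.280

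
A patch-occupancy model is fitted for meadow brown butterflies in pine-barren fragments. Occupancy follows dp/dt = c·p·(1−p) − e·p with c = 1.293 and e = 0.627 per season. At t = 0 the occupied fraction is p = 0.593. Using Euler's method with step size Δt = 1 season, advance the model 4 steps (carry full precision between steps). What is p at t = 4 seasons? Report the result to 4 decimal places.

Update rule: p ← p + [c·p·(1−p) − e·p]·Δt with Δt = 1.
t = 1: p = 0.59300 + (-0.05974) = 0.53326
t = 2: p = 0.53326 + (-0.01253) = 0.52072
t = 3: p = 0.52072 + (-0.00380) = 0.51692
t = 4: p = 0.51692 + (-0.00123) = 0.51569

0.5157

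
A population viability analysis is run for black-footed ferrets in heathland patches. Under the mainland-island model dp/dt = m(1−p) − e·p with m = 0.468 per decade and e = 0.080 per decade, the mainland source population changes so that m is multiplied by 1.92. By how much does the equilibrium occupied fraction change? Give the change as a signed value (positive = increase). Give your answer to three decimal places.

0.064

Before: p* = 0.468/(0.468+0.080) = 0.8540.
After: m = 0.89856, e = 0.08; p* = 0.89856/0.9786 = 0.9182.
Δp* = 0.9182 − 0.8540 = +0.0642.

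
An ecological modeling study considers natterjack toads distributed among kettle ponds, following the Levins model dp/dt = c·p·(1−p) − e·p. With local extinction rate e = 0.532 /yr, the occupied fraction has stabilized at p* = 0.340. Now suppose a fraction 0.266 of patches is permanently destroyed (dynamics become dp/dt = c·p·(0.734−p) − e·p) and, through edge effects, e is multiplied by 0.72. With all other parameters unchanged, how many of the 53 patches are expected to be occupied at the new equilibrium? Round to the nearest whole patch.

14

Balance c(1−p*) = e gives c = e/(1 − 0.34000) = 0.532/0.66000 = 0.80606.
New p* = 0.734 − e/c = 0.734 − 0.38304/0.80606 = 0.25880.
Expected occupied = 53 × 0.25880 = 13.72 ≈ 14.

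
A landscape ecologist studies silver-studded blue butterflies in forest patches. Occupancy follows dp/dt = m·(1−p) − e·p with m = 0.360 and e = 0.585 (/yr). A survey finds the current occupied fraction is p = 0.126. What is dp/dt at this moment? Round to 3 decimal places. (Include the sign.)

0.241

Colonization term: m·(1−p) = 0.360×0.8740 = 0.31464.
Extinction term: e·p = 0.07371.
dp/dt = 0.31464 − 0.07371 = 0.24093.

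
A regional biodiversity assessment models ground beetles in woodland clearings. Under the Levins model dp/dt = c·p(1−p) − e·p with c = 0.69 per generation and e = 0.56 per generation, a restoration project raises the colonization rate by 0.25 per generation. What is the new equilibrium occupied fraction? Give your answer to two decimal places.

Before: p* = 1 − 0.56/0.69 = 0.1884.
After the change, c = 0.94, e = 0.56, so p* = 1 − 0.56/0.94 = 0.4043.

0.40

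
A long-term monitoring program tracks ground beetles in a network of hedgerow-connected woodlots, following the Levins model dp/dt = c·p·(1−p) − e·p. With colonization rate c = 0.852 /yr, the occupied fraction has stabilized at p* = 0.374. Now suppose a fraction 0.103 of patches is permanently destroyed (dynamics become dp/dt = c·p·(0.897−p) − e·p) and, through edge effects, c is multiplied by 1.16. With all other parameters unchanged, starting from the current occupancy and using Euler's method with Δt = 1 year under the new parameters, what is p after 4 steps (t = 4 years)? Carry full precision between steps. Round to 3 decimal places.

Balance c(1−p*) = e gives e = 0.852×(1 − 0.37400) = 0.53335.
Starting from p₀ = 0.37400; update p ← p + (dp/dt)·Δt with the new parameters.
p: 0.37400 → 0.36784  (Δp = -0.00616)
p: 0.36784 → 0.36403  (Δp = -0.00382)
p: 0.36403 → 0.36162  (Δp = -0.00240)
p: 0.36162 → 0.36009  (Δp = -0.00153)

0.360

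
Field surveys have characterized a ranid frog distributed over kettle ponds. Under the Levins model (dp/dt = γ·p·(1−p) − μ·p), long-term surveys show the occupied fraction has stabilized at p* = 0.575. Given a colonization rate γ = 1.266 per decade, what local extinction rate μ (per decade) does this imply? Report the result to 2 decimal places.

At equilibrium γ(1−p*) = μ.
μ = 1.266 × (1 − 0.575) = 1.266 × 0.4250 = 0.5381.

0.54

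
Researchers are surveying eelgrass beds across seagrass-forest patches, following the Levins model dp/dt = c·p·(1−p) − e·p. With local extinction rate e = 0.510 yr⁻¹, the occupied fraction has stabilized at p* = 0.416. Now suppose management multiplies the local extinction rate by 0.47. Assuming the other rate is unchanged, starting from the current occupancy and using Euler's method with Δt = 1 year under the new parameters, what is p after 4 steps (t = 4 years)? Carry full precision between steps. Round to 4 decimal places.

Balance c(1−p*) = e gives c = e/(1 − 0.41600) = 0.510/0.58400 = 0.87329.
Starting from p₀ = 0.41600; update p ← p + (dp/dt)·Δt with the new parameters.
  1  |  dp/dt·Δt = +0.112445  |  p_1 = 0.528445
  2  |  dp/dt·Δt = +0.090947  |  p_2 = 0.619392
  3  |  dp/dt·Δt = +0.057405  |  p_3 = 0.676797
  4  |  dp/dt·Δt = +0.028797  |  p_4 = 0.705594

0.7056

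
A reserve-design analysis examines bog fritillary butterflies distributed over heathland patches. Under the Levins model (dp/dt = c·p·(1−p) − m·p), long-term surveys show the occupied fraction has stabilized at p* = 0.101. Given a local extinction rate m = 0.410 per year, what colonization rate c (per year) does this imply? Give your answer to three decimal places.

0.456

At equilibrium c(1−p*) = m, so c = m/(1−p*).
c = 0.410/(1 − 0.101) = 0.410/0.8990 = 0.4561.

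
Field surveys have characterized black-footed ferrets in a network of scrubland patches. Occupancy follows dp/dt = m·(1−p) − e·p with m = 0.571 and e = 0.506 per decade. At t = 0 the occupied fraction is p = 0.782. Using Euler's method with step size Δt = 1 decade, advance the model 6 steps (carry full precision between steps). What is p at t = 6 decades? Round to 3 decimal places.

Update rule: p ← p + [m·(1−p) − e·p]·Δt with Δt = 1.
step 1: Δp = -0.27121, p = 0.51079
step 2: Δp = +0.02088, p = 0.53167
step 3: Δp = -0.00161, p = 0.53006
step 4: Δp = +0.00012, p = 0.53019
step 5: Δp = -0.00001, p = 0.53018
step 6: Δp = +0.00000, p = 0.53018

0.530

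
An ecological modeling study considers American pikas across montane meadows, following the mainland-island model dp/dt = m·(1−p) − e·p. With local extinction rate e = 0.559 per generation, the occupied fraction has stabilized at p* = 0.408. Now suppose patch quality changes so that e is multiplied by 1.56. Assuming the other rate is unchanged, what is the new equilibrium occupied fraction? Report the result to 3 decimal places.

Balance m(1−p*) = e·p* gives m = e·p*/(1−p*) = 0.559×0.40800/0.59200 = 0.38526.
New p* = m/(m+e) = 0.38526/(0.38526+0.87204) = 0.30642.

0.306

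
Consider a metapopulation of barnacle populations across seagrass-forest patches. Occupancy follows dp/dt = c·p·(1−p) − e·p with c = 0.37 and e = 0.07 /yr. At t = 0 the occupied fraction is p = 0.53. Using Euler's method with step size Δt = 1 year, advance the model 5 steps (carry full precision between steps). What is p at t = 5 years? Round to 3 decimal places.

0.736

Update rule: p ← p + [c·p·(1−p) − e·p]·Δt with Δt = 1.
  1  |  dp/dt·Δt = +0.055067  |  p_1 = 0.585067
  2  |  dp/dt·Δt = +0.048868  |  p_2 = 0.633935
  3  |  dp/dt·Δt = +0.041487  |  p_3 = 0.675422
  4  |  dp/dt·Δt = +0.033834  |  p_4 = 0.709257
  5  |  dp/dt·Δt = +0.026650  |  p_5 = 0.735907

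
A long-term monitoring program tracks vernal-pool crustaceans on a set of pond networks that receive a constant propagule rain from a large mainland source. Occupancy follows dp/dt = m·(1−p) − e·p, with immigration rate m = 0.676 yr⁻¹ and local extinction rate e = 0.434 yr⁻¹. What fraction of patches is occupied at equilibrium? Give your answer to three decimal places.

0.609

Setting dp/dt = 0: m − m·p* = e·p*, so m = (m+e)·p*.
p* = m/(m+e) = 0.676/(0.676+0.434) = 0.676/1.1100 = 0.6090.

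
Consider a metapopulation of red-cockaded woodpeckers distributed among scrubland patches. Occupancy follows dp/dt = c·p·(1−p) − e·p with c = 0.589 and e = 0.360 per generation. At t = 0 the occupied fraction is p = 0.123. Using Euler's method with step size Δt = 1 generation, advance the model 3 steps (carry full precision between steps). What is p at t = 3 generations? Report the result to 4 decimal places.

Update rule: p ← p + [c·p·(1−p) − e·p]·Δt with Δt = 1.
p: 0.12300 → 0.14226  (Δp = +0.01926)
p: 0.14226 → 0.16291  (Δp = +0.02066)
p: 0.16291 → 0.18459  (Δp = +0.02167)

0.1846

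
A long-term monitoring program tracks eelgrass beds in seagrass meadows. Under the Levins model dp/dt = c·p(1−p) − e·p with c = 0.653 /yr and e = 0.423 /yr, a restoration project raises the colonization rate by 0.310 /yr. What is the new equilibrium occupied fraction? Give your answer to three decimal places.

0.561

Before: p* = 1 − 0.423/0.653 = 0.3522.
After the change, c = 0.963, e = 0.423, so p* = 1 − 0.423/0.963 = 0.5607.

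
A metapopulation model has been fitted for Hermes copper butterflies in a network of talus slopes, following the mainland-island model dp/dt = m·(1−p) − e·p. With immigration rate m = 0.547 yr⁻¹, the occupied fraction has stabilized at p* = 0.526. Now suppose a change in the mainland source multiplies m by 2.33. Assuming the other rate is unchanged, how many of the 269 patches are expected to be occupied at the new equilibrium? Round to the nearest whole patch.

Balance m(1−p*) = e·p* gives e = m(1−p*)/p* = 0.547×0.47400/0.52600 = 0.49292.
New p* = m/(m+e) = 1.27451/(1.27451+0.49292) = 0.72111.
Expected occupied = 269 × 0.72111 = 193.98 ≈ 194.

194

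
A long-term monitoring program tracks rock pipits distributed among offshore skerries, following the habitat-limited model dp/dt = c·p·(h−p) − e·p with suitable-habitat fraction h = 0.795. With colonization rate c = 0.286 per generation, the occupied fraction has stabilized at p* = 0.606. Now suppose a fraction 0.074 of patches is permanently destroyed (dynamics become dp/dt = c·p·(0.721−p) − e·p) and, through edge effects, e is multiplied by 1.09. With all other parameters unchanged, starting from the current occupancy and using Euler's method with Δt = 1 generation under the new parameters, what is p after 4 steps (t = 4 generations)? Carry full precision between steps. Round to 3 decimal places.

0.559

Balance c(h−p*) = e gives e = 0.286×(0.795 − 0.60600) = 0.05405.
Starting from p₀ = 0.60600; update p ← p + (dp/dt)·Δt with the new parameters.
  1  |  dp/dt·Δt = -0.015773  |  p_1 = 0.590227
  2  |  dp/dt·Δt = -0.012700  |  p_2 = 0.577526
  3  |  dp/dt·Δt = -0.010329  |  p_3 = 0.567197
  4  |  dp/dt·Δt = -0.008469  |  p_4 = 0.558728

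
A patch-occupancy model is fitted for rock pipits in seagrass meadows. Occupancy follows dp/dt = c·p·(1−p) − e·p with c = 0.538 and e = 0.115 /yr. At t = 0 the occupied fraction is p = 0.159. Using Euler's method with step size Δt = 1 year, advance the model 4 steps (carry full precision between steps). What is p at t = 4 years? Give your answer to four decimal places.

Update rule: p ← p + [c·p·(1−p) − e·p]·Δt with Δt = 1.
  1  |  dp/dt·Δt = +0.053656  |  p_1 = 0.212656
  2  |  dp/dt·Δt = +0.065624  |  p_2 = 0.278280
  3  |  dp/dt·Δt = +0.076050  |  p_3 = 0.354329
  4  |  dp/dt·Δt = +0.082336  |  p_4 = 0.436665

0.4367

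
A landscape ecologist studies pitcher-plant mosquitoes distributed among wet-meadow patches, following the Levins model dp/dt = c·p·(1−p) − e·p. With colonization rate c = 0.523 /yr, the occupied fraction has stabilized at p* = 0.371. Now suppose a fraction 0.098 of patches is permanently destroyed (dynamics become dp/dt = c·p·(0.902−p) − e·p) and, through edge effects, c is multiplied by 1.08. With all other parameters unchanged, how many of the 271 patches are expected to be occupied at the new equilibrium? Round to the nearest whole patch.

Balance c(1−p*) = e gives e = 0.523×(1 − 0.37100) = 0.32897.
New p* = 0.902 − e/c = 0.902 − 0.32897/0.56484 = 0.31959.
Expected occupied = 271 × 0.31959 = 86.61 ≈ 87.

87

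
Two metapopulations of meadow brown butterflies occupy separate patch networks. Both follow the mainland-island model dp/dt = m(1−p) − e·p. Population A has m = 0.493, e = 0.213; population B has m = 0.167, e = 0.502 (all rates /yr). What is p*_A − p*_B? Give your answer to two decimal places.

A: p*_A = m/(m+e) = 0.493/0.7060 = 0.6983.
B: p*_B = 0.167/0.6690 = 0.2496.
p*_A − p*_B = 0.6983 − 0.2496 = 0.4487.

0.45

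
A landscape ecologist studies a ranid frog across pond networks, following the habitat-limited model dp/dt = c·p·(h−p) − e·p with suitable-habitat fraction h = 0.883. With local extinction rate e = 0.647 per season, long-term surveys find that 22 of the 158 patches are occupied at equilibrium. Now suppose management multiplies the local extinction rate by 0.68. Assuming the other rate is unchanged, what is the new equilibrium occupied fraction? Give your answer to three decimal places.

Observed p* = 22/158 = 0.13924.
Balance c(h−p*) = e gives c = e/(0.883 − 0.13924) = 0.647/0.74376 = 0.86990.
New p* = 0.883 − e/c = 0.883 − 0.43996/0.86990 = 0.37724.

0.377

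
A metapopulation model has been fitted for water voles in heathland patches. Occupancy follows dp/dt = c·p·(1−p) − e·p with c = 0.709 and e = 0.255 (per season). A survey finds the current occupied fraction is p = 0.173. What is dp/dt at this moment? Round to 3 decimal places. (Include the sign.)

Colonization term: c·p·(1−p) = 0.709×0.173×0.8270 = 0.10144.
Extinction term: e·p = 0.04411.
dp/dt = 0.10144 − 0.04411 = 0.05732.

0.057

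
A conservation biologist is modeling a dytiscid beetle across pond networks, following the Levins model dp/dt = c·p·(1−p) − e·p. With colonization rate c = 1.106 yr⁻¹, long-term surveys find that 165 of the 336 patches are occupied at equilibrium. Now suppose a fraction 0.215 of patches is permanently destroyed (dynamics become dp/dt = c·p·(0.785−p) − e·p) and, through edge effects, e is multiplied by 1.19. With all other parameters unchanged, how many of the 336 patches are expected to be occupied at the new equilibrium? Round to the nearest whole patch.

60

Observed p* = 165/336 = 0.49107.
Balance c(1−p*) = e gives e = 1.106×(1 − 0.49107) = 0.56288.
New p* = 0.785 − e/c = 0.785 − 0.66983/1.10600 = 0.17937.
Expected occupied = 336 × 0.17937 = 60.27 ≈ 60.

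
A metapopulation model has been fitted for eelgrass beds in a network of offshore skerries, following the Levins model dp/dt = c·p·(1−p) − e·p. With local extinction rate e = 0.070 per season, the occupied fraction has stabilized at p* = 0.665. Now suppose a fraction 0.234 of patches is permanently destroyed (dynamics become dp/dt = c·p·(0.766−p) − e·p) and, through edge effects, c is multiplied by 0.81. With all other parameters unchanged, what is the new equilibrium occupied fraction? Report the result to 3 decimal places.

0.352

Balance c(1−p*) = e gives c = e/(1 − 0.66500) = 0.070/0.33500 = 0.20896.
New p* = 0.766 − e/c = 0.766 − 0.07000/0.16926 = 0.35244.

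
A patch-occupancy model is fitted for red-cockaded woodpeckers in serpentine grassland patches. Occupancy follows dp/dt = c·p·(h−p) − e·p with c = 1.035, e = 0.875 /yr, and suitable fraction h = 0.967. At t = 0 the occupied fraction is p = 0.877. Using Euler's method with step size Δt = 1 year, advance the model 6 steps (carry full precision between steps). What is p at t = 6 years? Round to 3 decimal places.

Update rule: p ← p + [c·p·(h−p) − e·p]·Δt with Δt = 1.
t = 1: p = 0.87700 + (-0.68568) = 0.19132
t = 2: p = 0.19132 + (-0.01381) = 0.17751
t = 3: p = 0.17751 + (-0.01027) = 0.16724
t = 4: p = 0.16724 + (-0.00790) = 0.15934
t = 5: p = 0.15934 + (-0.00622) = 0.15311
t = 6: p = 0.15311 + (-0.00500) = 0.14812

0.148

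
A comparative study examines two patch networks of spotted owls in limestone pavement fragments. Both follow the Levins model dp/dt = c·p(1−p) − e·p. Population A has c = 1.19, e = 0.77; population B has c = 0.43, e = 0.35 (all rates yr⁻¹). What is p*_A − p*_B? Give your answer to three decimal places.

A: p*_A = 1 − 0.77/1.19 = 0.3529.
B: p*_B = 1 − 0.35/0.43 = 0.1860.
p*_A − p*_B = 0.3529 − 0.1860 = 0.1669.

0.167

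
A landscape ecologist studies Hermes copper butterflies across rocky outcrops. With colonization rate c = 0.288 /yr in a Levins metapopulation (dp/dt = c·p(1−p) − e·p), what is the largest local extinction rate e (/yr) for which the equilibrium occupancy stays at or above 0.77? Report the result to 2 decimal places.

0.07

1 − e/c ≥ 0.77 ⇒ e ≤ c(1 − 0.77) = 0.288 × 0.2300.
e_max = 0.0662.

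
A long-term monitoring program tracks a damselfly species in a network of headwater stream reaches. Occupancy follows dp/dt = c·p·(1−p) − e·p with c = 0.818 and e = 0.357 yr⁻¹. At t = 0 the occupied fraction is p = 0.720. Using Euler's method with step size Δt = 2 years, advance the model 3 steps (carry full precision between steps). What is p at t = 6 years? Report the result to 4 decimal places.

0.5633

Update rule: p ← p + [c·p·(1−p) − e·p]·Δt with Δt = 2.
t = 2: p = 0.72000 + (-0.18426) = 0.53574
t = 4: p = 0.53574 + (+0.02439) = 0.56013
t = 6: p = 0.56013 + (+0.00315) = 0.56328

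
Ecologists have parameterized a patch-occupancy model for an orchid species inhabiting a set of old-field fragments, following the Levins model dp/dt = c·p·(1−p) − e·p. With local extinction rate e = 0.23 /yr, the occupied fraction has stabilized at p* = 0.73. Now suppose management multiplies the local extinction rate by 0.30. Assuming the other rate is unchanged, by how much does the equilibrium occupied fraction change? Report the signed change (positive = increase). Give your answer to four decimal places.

0.1890

Balance c(1−p*) = e gives c = e/(1 − 0.73000) = 0.23/0.27000 = 0.85185.
New p* = 1 − e/c = 1 − 0.06900/0.85185 = 0.91900.
Δp* = 0.91900 − 0.73000 = +0.18900.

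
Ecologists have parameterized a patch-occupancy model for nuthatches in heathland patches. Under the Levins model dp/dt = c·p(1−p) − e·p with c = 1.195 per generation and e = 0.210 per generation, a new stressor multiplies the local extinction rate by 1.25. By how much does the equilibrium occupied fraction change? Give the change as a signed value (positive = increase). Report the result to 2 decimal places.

-0.04

Before: p* = 1 − 0.210/1.195 = 0.8243.
After the change, c = 1.195, e = 0.2625, so p* = 1 − 0.2625/1.195 = 0.7803.
Δp* = 0.7803 − 0.8243 = -0.0439.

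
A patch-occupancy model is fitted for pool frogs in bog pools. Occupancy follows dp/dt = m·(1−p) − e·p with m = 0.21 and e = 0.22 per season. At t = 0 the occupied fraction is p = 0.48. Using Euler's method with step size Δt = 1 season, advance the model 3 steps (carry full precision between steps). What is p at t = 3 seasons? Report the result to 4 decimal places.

0.4868

Update rule: p ← p + [m·(1−p) − e·p]·Δt with Δt = 1.
p: 0.48000 → 0.48360  (Δp = +0.00360)
p: 0.48360 → 0.48565  (Δp = +0.00205)
p: 0.48565 → 0.48682  (Δp = +0.00117)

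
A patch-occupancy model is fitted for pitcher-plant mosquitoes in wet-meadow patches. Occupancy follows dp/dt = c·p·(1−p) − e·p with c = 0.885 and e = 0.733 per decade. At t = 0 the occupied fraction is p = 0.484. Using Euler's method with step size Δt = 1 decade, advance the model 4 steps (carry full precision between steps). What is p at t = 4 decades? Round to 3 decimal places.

0.242

Update rule: p ← p + [c·p·(1−p) − e·p]·Δt with Δt = 1.
p: 0.48400 → 0.35025  (Δp = -0.13375)
p: 0.35025 → 0.29492  (Δp = -0.05533)
p: 0.29492 → 0.26277  (Δp = -0.03215)
p: 0.26277 → 0.24161  (Δp = -0.02117)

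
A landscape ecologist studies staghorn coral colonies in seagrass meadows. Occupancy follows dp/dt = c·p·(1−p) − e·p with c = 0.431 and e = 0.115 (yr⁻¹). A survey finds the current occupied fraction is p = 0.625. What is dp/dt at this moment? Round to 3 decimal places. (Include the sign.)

Colonization term: c·p·(1−p) = 0.431×0.625×0.3750 = 0.10102.
Extinction term: e·p = 0.07188.
dp/dt = 0.10102 − 0.07188 = 0.02914.

0.029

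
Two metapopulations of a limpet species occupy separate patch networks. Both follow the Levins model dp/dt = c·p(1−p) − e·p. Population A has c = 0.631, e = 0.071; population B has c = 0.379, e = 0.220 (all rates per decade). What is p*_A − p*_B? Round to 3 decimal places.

0.468

A: p*_A = 1 − 0.071/0.631 = 0.8875.
B: p*_B = 1 − 0.220/0.379 = 0.4195.
p*_A − p*_B = 0.8875 − 0.4195 = 0.4680.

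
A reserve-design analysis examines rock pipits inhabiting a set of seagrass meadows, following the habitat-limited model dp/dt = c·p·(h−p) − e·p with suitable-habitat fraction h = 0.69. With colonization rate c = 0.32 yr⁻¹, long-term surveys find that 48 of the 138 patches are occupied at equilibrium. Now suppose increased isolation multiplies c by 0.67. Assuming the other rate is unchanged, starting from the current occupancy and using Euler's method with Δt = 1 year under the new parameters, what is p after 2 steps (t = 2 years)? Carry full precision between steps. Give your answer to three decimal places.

Observed p* = 48/138 = 0.34783.
Balance c(h−p*) = e gives e = 0.32×(0.69 − 0.34783) = 0.10950.
Starting from p₀ = 0.34783; update p ← p + (dp/dt)·Δt with the new parameters.
t = 1: p = 0.34783 + (-0.01257) = 0.33526
t = 2: p = 0.33526 + (-0.01121) = 0.32405

0.324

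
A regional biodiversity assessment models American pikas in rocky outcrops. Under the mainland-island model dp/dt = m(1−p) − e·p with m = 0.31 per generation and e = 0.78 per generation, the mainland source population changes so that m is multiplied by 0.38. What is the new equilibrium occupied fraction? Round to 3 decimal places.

0.131

Before: p* = 0.31/(0.31+0.78) = 0.2844.
After: m = 0.1178, e = 0.78; p* = 0.1178/0.8978 = 0.1312.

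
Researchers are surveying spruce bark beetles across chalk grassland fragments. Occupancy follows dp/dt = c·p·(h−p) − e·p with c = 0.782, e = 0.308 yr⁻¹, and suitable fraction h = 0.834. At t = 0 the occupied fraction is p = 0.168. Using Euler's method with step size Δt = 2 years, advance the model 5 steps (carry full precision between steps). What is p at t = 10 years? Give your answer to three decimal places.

Update rule: p ← p + [c·p·(h−p) − e·p]·Δt with Δt = 2.
p: 0.16800 → 0.23950  (Δp = +0.07150)
p: 0.23950 → 0.31466  (Δp = +0.07515)
p: 0.31466 → 0.37641  (Δp = +0.06175)
p: 0.37641 → 0.41393  (Δp = +0.03752)
p: 0.41393 → 0.43090  (Δp = +0.01697)

0.431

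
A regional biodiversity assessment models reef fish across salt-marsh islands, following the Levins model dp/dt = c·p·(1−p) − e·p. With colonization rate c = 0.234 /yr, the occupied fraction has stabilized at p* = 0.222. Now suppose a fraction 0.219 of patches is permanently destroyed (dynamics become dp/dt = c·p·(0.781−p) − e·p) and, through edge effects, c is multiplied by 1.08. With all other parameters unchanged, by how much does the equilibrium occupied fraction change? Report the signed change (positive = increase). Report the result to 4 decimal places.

-0.1614

Balance c(1−p*) = e gives e = 0.234×(1 − 0.22200) = 0.18205.
New p* = 0.781 − e/c = 0.781 − 0.18205/0.25272 = 0.06064.
Δp* = 0.06064 − 0.22200 = -0.16136.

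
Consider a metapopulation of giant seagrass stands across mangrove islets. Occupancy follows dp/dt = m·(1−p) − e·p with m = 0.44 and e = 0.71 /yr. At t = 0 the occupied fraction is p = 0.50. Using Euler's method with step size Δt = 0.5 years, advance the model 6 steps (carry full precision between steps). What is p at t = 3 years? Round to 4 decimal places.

0.3833

Update rule: p ← p + [m·(1−p) − e·p]·Δt with Δt = 0.5.
  1  |  dp/dt·Δt = -0.067500  |  p_1 = 0.432500
  2  |  dp/dt·Δt = -0.028687  |  p_2 = 0.403813
  3  |  dp/dt·Δt = -0.012192  |  p_3 = 0.391620
  4  |  dp/dt·Δt = -0.005182  |  p_4 = 0.386439
  5  |  dp/dt·Δt = -0.002202  |  p_5 = 0.384236
  6  |  dp/dt·Δt = -0.000936  |  p_6 = 0.383300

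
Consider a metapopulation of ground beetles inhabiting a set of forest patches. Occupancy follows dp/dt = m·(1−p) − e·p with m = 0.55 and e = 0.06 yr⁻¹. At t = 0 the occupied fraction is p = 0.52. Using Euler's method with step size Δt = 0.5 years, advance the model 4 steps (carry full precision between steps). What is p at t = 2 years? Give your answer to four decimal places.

0.8126

Update rule: p ← p + [m·(1−p) − e·p]·Δt with Δt = 0.5.
t = 0.5: p = 0.52000 + (+0.11640) = 0.63640
t = 1: p = 0.63640 + (+0.08090) = 0.71730
t = 1.5: p = 0.71730 + (+0.05622) = 0.77352
t = 2: p = 0.77352 + (+0.03908) = 0.81260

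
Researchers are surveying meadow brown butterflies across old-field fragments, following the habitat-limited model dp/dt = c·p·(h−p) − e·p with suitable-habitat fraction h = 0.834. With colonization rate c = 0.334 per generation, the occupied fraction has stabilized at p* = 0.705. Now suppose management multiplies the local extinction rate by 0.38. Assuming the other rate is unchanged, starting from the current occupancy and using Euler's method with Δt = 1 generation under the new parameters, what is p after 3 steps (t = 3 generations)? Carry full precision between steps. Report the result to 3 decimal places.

0.750

Balance c(h−p*) = e gives e = 0.334×(0.834 − 0.70500) = 0.04309.
Starting from p₀ = 0.70500; update p ← p + (dp/dt)·Δt with the new parameters.
p: 0.70500 → 0.72383  (Δp = +0.01883)
p: 0.72383 → 0.73862  (Δp = +0.01478)
p: 0.73862 → 0.75005  (Δp = +0.01144)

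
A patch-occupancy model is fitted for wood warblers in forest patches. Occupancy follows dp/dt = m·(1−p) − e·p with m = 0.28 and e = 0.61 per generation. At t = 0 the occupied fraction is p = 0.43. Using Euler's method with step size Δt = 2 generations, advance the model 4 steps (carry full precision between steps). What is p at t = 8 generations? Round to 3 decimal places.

Update rule: p ← p + [m·(1−p) − e·p]·Δt with Δt = 2.
step 1: Δp = -0.20540, p = 0.22460
step 2: Δp = +0.16021, p = 0.38481
step 3: Δp = -0.12497, p = 0.25985
step 4: Δp = +0.09747, p = 0.35732

0.357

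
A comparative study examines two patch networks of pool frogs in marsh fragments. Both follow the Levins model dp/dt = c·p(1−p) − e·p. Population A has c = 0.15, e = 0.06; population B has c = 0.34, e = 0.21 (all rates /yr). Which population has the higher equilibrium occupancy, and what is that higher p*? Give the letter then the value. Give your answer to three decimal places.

A, 0.600

A: p*_A = 1 − 0.06/0.15 = 0.6000.
B: p*_B = 1 − 0.21/0.34 = 0.3824.
A is higher at 0.6000.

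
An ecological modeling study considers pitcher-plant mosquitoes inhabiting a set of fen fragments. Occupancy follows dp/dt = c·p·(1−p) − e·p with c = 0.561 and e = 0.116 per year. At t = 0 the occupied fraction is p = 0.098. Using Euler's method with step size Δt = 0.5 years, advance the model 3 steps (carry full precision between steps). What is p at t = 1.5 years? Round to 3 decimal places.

Update rule: p ← p + [c·p·(1−p) − e·p]·Δt with Δt = 0.5.
t = 0.5: p = 0.09800 + (+0.01911) = 0.11711
t = 1: p = 0.11711 + (+0.02221) = 0.13932
t = 1.5: p = 0.13932 + (+0.02555) = 0.16488

0.165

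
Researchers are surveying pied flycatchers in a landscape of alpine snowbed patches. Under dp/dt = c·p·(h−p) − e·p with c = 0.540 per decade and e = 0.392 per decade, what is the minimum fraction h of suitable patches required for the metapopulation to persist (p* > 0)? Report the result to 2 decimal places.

p* = h − e/c is positive only when h > e/c.
h_min = e/c = 0.392/0.540 = 0.7259.

0.73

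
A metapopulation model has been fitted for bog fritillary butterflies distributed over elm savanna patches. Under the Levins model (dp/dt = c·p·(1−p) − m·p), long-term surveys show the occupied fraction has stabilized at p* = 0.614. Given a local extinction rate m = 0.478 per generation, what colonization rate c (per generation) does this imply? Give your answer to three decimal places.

At equilibrium c(1−p*) = m, so c = m/(1−p*).
c = 0.478/(1 − 0.614) = 0.478/0.3860 = 1.2383.

1.238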